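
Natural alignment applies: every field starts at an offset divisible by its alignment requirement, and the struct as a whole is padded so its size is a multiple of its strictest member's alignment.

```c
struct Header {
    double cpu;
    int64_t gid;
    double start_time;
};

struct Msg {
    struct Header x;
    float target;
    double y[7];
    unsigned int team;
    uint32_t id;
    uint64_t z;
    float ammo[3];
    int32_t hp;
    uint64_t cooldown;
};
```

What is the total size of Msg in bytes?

Header: cpu at 0 (size 8, align 8) → ends 8; gid at 8 (size 8, align 8) → ends 16; start_time at 16 (size 8, align 8) → ends 24; total 24 bytes, alignment 8
x at 0 (size 24, align 8) → ends 24
target at 24 (size 4, align 4) → ends 28
pad 4 to align 8 for y
y at 32 (size 56, align 8) → ends 88
team at 88 (size 4, align 4) → ends 92
id at 92 (size 4, align 4) → ends 96
z at 96 (size 8, align 8) → ends 104
ammo at 104 (size 12, align 4) → ends 116
hp at 116 (size 4, align 4) → ends 120
cooldown at 120 (size 8, align 8) → ends 128
total 128 bytes, alignment 8

128 bytes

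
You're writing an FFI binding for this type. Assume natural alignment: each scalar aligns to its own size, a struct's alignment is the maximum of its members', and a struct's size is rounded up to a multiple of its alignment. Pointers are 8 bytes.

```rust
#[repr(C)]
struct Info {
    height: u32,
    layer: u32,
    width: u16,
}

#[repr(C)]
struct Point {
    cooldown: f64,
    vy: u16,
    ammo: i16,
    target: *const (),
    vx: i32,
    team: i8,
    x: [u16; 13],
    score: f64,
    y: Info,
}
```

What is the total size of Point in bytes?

80 bytes

Info: height at 0 (size 4, align 4) → ends 4; layer at 4 (size 4, align 4) → ends 8; width at 8 (size 2, align 2) → ends 10; tail pad 2 to reach multiple of 4; total 12 bytes, alignment 4
cooldown at 0 (size 8, align 8) → ends 8
vy at 8 (size 2, align 2) → ends 10
ammo at 10 (size 2, align 2) → ends 12
pad 4 to align 8 for target
target at 16 (size 8, align 8) → ends 24
vx at 24 (size 4, align 4) → ends 28
team at 28 (size 1, align 1) → ends 29
pad 1 to align 2 for x
x at 30 (size 26, align 2) → ends 56
score at 56 (size 8, align 8) → ends 64
y at 64 (size 12, align 4) → ends 76
tail pad 4 to reach multiple of 8
total 80 bytes, alignment 8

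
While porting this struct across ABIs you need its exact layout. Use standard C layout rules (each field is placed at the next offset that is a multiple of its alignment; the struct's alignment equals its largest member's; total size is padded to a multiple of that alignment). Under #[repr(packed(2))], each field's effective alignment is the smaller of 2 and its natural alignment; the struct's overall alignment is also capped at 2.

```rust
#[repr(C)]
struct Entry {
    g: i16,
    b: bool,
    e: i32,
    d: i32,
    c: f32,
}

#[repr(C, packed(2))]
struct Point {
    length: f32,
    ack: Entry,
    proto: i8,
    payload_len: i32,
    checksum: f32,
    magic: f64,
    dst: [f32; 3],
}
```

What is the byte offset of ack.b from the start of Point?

6

Entry: g at 0 (size 2, align 2) → ends 2; b at 2 (size 1, align 1) → ends 3; pad 1 to align 4 for e; e at 4 (size 4, align 4) → ends 8; d at 8 (size 4, align 4) → ends 12; c at 12 (size 4, align 4) → ends 16; total 16 bytes, alignment 4
length at 0 (size 4, align 2) → ends 4
ack at 4 (size 16, align 2) → ends 20
within Entry: b at 2
4 + 2 = 6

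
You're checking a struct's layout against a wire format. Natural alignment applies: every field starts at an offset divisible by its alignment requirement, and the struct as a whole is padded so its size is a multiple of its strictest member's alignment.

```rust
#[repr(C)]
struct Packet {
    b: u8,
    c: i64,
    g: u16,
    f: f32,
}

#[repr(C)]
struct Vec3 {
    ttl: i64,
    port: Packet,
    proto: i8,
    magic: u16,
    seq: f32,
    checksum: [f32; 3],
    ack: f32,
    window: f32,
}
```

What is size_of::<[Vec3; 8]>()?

Packet: b at 0 (size 1, align 1) → ends 1; pad 7 to align 8 for c; c at 8 (size 8, align 8) → ends 16; g at 16 (size 2, align 2) → ends 18; pad 2 to align 4 for f; f at 20 (size 4, align 4) → ends 24; total 24 bytes, alignment 8
ttl at 0 (size 8, align 8) → ends 8
port at 8 (size 24, align 8) → ends 32
proto at 32 (size 1, align 1) → ends 33
pad 1 to align 2 for magic
magic at 34 (size 2, align 2) → ends 36
seq at 36 (size 4, align 4) → ends 40
checksum at 40 (size 12, align 4) → ends 52
ack at 52 (size 4, align 4) → ends 56
window at 56 (size 4, align 4) → ends 60
tail pad 4 to reach multiple of 8
total 64 bytes, alignment 8
array of 8: 8 × 64 = 512

512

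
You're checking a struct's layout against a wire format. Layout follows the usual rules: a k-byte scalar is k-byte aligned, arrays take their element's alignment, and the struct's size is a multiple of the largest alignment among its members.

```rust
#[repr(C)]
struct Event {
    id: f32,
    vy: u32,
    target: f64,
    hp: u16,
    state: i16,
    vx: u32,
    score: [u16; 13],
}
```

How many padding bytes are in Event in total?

6

id at 0 (size 4, align 4) → ends 4
vy at 4 (size 4, align 4) → ends 8
target at 8 (size 8, align 8) → ends 16
hp at 16 (size 2, align 2) → ends 18
state at 18 (size 2, align 2) → ends 20
vx at 20 (size 4, align 4) → ends 24
score at 24 (size 26, align 2) → ends 50
tail pad 6 to reach multiple of 8
total 56 bytes, alignment 8
data bytes 50, size 56 → padding 6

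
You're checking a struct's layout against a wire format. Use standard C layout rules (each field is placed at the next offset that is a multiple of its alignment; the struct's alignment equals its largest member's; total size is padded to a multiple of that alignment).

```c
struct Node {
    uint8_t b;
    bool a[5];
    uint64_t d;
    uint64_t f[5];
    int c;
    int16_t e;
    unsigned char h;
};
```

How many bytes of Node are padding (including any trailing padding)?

3

@0: b [1B, align 1] → 1
@1: a [5B, align 1] → 6
+2 pad (align 8)
@8: d [8B, align 8] → 16
@16: f [40B, align 8] → 56
@56: c [4B, align 4] → 60
@60: e [2B, align 2] → 62
@62: h [1B, align 1] → 63
+1 tail pad (align 8)
size 64, align 8
data bytes 61, size 64 → padding 3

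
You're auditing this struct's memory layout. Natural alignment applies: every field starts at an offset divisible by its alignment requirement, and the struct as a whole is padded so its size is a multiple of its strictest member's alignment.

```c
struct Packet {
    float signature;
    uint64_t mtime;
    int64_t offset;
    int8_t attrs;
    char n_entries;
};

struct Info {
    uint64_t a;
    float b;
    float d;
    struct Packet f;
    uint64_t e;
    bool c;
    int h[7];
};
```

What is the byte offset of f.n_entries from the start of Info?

41

Packet: @0: signature [4B, align 4] → 4; +4 pad (align 8); @8: mtime [8B, align 8] → 16; @16: offset [8B, align 8] → 24; @24: attrs [1B, align 1] → 25; @25: n_entries [1B, align 1] → 26; +6 tail pad (align 8); size 32, align 8
@0: a [8B, align 8] → 8
@8: b [4B, align 4] → 12
@12: d [4B, align 4] → 16
@16: f [32B, align 8] → 48
within Packet: n_entries at 25
16 + 25 = 41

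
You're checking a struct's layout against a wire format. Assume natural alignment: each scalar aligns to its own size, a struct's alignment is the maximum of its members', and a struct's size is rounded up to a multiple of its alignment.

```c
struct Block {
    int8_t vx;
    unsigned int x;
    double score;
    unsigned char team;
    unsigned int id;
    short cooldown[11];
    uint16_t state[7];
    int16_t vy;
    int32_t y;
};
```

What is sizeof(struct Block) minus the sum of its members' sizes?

0..1  vx  (1B, 1-aligned)
1..4  -- padding (3B)
4..8  x  (4B, 4-aligned)
8..16  score  (8B, 8-aligned)
16..17  team  (1B, 1-aligned)
17..20  -- padding (3B)
20..24  id  (4B, 4-aligned)
24..46  cooldown  (22B, 2-aligned)
46..60  state  (14B, 2-aligned)
60..62  vy  (2B, 2-aligned)
62..64  -- padding (2B)
64..68  y  (4B, 4-aligned)
68..72  -- tail padding (4B)
sizeof = 72, alignof = 8
data bytes 60, size 72 → padding 12

12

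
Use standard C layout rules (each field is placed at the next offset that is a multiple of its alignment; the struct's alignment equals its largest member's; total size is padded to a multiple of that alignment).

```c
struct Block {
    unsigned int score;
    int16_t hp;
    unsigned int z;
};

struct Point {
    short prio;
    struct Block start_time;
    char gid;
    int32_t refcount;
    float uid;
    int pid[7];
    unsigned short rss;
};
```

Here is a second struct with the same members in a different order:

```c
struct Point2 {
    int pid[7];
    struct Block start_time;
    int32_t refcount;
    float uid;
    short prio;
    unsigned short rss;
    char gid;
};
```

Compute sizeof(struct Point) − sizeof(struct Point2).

4

Block: 0..4  score  (4B, 4-aligned); 4..6  hp  (2B, 2-aligned); 6..8  -- padding (2B); 8..12  z  (4B, 4-aligned); sizeof = 12, alignof = 4
0..2  prio  (2B, 2-aligned)
2..4  -- padding (2B)
4..16  start_time  (12B, 4-aligned)
16..17  gid  (1B, 1-aligned)
17..20  -- padding (3B)
20..24  refcount  (4B, 4-aligned)
24..28  uid  (4B, 4-aligned)
28..56  pid  (28B, 4-aligned)
56..58  rss  (2B, 2-aligned)
58..60  -- tail padding (2B)
sizeof = 60, alignof = 4
— Point2 —
0..28  pid  (28B, 4-aligned)
28..40  start_time  (12B, 4-aligned)
40..44  refcount  (4B, 4-aligned)
44..48  uid  (4B, 4-aligned)
48..50  prio  (2B, 2-aligned)
50..52  rss  (2B, 2-aligned)
52..53  gid  (1B, 1-aligned)
53..56  -- tail padding (3B)
sizeof = 56, alignof = 4
60 − 56 = 4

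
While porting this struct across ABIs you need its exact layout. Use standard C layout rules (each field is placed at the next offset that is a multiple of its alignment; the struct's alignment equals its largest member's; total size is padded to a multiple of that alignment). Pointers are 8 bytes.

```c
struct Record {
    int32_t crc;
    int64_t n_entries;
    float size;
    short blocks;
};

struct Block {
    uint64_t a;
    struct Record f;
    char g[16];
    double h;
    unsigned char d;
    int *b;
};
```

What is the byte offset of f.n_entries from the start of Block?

16

Record: crc at 0 (size 4, align 4) → ends 4; pad 4 to align 8 for n_entries; n_entries at 8 (size 8, align 8) → ends 16; size at 16 (size 4, align 4) → ends 20; blocks at 20 (size 2, align 2) → ends 22; tail pad 2 to reach multiple of 8; total 24 bytes, alignment 8
a at 0 (size 8, align 8) → ends 8
f at 8 (size 24, align 8) → ends 32
within Record: n_entries at 8
8 + 8 = 16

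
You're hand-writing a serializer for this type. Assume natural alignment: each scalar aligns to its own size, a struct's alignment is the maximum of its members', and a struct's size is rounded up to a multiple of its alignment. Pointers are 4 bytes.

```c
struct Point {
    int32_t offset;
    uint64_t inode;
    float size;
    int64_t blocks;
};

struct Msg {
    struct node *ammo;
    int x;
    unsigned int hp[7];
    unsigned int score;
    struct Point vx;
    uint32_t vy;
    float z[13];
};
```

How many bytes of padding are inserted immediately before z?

Point: @0: offset [4B, align 4] → 4; +4 pad (align 8); @8: inode [8B, align 8] → 16; @16: size [4B, align 4] → 20; +4 pad (align 8); @24: blocks [8B, align 8] → 32; size 32, align 8
@0: ammo [4B, align 4] → 4
@4: x [4B, align 4] → 8
@8: hp [28B, align 4] → 36
@36: score [4B, align 4] → 40
@40: vx [32B, align 8] → 72
@72: vy [4B, align 4] → 76
@76: z [52B, align 4] → 128

0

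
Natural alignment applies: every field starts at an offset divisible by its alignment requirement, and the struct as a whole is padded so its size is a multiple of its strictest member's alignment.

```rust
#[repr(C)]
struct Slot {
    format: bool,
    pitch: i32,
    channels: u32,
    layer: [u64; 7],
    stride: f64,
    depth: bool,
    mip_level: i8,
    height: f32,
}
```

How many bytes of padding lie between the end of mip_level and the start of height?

0..1  format  (1B, 1-aligned)
1..4  -- padding (3B)
4..8  pitch  (4B, 4-aligned)
8..12  channels  (4B, 4-aligned)
12..16  -- padding (4B)
16..72  layer  (56B, 8-aligned)
72..80  stride  (8B, 8-aligned)
80..81  depth  (1B, 1-aligned)
81..82  mip_level  (1B, 1-aligned)
82..84  -- padding (2B)
84..88  height  (4B, 4-aligned)

2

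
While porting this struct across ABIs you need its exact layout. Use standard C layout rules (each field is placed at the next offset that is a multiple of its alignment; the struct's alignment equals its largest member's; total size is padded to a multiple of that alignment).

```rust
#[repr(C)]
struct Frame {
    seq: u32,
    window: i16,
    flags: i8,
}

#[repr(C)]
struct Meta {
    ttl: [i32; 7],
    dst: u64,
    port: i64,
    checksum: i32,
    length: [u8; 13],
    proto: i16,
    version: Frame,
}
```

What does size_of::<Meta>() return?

80

Frame: 0..4  seq  (4B, 4-aligned); 4..6  window  (2B, 2-aligned); 6..7  flags  (1B, 1-aligned); 7..8  -- tail padding (1B); sizeof = 8, alignof = 4
0..28  ttl  (28B, 4-aligned)
28..32  -- padding (4B)
32..40  dst  (8B, 8-aligned)
40..48  port  (8B, 8-aligned)
48..52  checksum  (4B, 4-aligned)
52..65  length  (13B, 1-aligned)
65..66  -- padding (1B)
66..68  proto  (2B, 2-aligned)
68..76  version  (8B, 4-aligned)
76..80  -- tail padding (4B)
sizeof = 80, alignof = 8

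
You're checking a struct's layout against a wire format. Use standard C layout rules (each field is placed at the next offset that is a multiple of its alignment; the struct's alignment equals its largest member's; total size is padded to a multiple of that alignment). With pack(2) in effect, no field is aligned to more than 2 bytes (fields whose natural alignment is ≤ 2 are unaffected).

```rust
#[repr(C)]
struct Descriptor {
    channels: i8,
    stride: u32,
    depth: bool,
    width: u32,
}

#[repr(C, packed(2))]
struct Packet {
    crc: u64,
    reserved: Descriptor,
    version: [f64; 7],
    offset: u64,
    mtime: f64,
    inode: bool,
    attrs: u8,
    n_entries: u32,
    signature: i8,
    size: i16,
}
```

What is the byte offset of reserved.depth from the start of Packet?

16

Descriptor: channels at 0 (size 1, align 1) → ends 1; pad 3 to align 4 for stride; stride at 4 (size 4, align 4) → ends 8; depth at 8 (size 1, align 1) → ends 9; pad 3 to align 4 for width; width at 12 (size 4, align 4) → ends 16; total 16 bytes, alignment 4
crc at 0 (size 8, align 2) → ends 8
reserved at 8 (size 16, align 2) → ends 24
within Descriptor: depth at 8
8 + 8 = 16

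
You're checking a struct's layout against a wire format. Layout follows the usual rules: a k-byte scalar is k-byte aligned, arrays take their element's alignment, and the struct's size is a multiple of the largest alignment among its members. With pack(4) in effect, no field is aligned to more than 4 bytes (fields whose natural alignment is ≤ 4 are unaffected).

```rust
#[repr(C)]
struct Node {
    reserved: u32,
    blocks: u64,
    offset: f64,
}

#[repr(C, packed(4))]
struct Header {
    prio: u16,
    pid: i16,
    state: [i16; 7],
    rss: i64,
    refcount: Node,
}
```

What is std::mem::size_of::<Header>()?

Node: 0..4  reserved  (4B, 4-aligned); 4..8  -- padding (4B); 8..16  blocks  (8B, 8-aligned); 16..24  offset  (8B, 8-aligned); sizeof = 24, alignof = 8
0..2  prio  (2B, 2-aligned)
2..4  pid  (2B, 2-aligned)
4..18  state  (14B, 2-aligned)
18..20  -- padding (2B)
20..28  rss  (8B, 4-aligned)
28..52  refcount  (24B, 4-aligned)
sizeof = 52, alignof = 4

52 bytes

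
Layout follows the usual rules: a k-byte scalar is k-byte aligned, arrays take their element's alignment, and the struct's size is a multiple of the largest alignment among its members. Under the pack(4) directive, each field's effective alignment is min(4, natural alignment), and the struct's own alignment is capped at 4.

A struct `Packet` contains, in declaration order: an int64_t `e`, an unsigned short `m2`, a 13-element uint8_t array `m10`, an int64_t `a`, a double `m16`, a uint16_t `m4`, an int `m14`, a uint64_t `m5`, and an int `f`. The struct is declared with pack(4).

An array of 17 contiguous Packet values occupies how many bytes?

0..8  e  (8B, 4-aligned)
8..10  m2  (2B, 2-aligned)
10..23  m10  (13B, 1-aligned)
23..24  -- padding (1B)
24..32  a  (8B, 4-aligned)
32..40  m16  (8B, 4-aligned)
40..42  m4  (2B, 2-aligned)
42..44  -- padding (2B)
44..48  m14  (4B, 4-aligned)
48..56  m5  (8B, 4-aligned)
56..60  f  (4B, 4-aligned)
sizeof = 60, alignof = 4
array of 17: 17 × 60 = 1020

1020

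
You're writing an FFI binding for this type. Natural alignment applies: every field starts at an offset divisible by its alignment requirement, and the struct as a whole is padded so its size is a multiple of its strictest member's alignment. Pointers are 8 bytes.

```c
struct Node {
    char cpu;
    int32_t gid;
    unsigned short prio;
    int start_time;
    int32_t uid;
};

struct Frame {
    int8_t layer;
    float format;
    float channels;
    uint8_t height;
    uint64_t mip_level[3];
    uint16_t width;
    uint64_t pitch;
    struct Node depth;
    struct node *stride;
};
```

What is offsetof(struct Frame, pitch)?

Node: 0..1  cpu  (1B, 1-aligned); 1..4  -- padding (3B); 4..8  gid  (4B, 4-aligned); 8..10  prio  (2B, 2-aligned); 10..12  -- padding (2B); 12..16  start_time  (4B, 4-aligned); 16..20  uid  (4B, 4-aligned); sizeof = 20, alignof = 4
0..1  layer  (1B, 1-aligned)
1..4  -- padding (3B)
4..8  format  (4B, 4-aligned)
8..12  channels  (4B, 4-aligned)
12..13  height  (1B, 1-aligned)
13..16  -- padding (3B)
16..40  mip_level  (24B, 8-aligned)
40..42  width  (2B, 2-aligned)
42..48  -- padding (6B)
48..56  pitch  (8B, 8-aligned)

48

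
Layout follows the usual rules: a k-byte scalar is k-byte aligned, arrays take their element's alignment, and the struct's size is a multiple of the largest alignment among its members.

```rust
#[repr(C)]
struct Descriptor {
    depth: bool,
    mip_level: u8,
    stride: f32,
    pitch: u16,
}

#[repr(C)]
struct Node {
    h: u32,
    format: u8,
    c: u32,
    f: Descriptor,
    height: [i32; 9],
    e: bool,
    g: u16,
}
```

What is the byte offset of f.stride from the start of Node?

Descriptor: 0..1  depth  (1B, 1-aligned); 1..2  mip_level  (1B, 1-aligned); 2..4  -- padding (2B); 4..8  stride  (4B, 4-aligned); 8..10  pitch  (2B, 2-aligned); 10..12  -- tail padding (2B); sizeof = 12, alignof = 4
0..4  h  (4B, 4-aligned)
4..5  format  (1B, 1-aligned)
5..8  -- padding (3B)
8..12  c  (4B, 4-aligned)
12..24  f  (12B, 4-aligned)
within Descriptor: stride at 4
12 + 4 = 16

16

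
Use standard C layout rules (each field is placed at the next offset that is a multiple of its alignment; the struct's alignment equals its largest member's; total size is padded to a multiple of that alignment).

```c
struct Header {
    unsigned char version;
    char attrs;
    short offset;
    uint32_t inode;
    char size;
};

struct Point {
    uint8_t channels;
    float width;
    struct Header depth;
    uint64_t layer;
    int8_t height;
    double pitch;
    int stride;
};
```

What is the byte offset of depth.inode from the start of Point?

Header: @0: version [1B, align 1] → 1; @1: attrs [1B, align 1] → 2; @2: offset [2B, align 2] → 4; @4: inode [4B, align 4] → 8; @8: size [1B, align 1] → 9; +3 tail pad (align 4); size 12, align 4
@0: channels [1B, align 1] → 1
+3 pad (align 4)
@4: width [4B, align 4] → 8
@8: depth [12B, align 4] → 20
within Header: inode at 4
8 + 4 = 12

12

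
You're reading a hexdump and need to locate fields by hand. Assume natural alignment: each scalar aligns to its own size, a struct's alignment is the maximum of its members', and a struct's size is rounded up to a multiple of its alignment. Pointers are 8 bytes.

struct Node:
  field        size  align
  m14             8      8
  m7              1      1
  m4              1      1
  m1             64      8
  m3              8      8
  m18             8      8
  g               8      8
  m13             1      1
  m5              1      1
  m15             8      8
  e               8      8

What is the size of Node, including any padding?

128

0..8  m14  (8B, 8-aligned)
8..9  m7  (1B, 1-aligned)
9..10  m4  (1B, 1-aligned)
10..16  -- padding (6B)
16..80  m1  (64B, 8-aligned)
80..88  m3  (8B, 8-aligned)
88..96  m18  (8B, 8-aligned)
96..104  g  (8B, 8-aligned)
104..105  m13  (1B, 1-aligned)
105..106  m5  (1B, 1-aligned)
106..112  -- padding (6B)
112..120  m15  (8B, 8-aligned)
120..128  e  (8B, 8-aligned)
sizeof = 128, alignof = 8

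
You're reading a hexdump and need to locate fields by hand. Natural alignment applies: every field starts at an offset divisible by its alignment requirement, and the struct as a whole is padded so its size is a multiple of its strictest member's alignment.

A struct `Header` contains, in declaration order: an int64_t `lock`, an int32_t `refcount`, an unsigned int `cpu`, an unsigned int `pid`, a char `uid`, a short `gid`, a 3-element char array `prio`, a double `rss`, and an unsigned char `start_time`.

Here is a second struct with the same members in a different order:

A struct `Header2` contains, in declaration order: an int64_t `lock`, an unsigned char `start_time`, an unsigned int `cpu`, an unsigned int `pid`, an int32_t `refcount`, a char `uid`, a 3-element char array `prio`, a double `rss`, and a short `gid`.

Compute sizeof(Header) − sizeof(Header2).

lock at 0 (size 8, align 8) → ends 8
refcount at 8 (size 4, align 4) → ends 12
cpu at 12 (size 4, align 4) → ends 16
pid at 16 (size 4, align 4) → ends 20
uid at 20 (size 1, align 1) → ends 21
pad 1 to align 2 for gid
gid at 22 (size 2, align 2) → ends 24
prio at 24 (size 3, align 1) → ends 27
pad 5 to align 8 for rss
rss at 32 (size 8, align 8) → ends 40
start_time at 40 (size 1, align 1) → ends 41
tail pad 7 to reach multiple of 8
total 48 bytes, alignment 8
— Header2 —
lock at 0 (size 8, align 8) → ends 8
start_time at 8 (size 1, align 1) → ends 9
pad 3 to align 4 for cpu
cpu at 12 (size 4, align 4) → ends 16
pid at 16 (size 4, align 4) → ends 20
refcount at 20 (size 4, align 4) → ends 24
uid at 24 (size 1, align 1) → ends 25
prio at 25 (size 3, align 1) → ends 28
pad 4 to align 8 for rss
rss at 32 (size 8, align 8) → ends 40
gid at 40 (size 2, align 2) → ends 42
tail pad 6 to reach multiple of 8
total 48 bytes, alignment 8
48 − 48 = 0

0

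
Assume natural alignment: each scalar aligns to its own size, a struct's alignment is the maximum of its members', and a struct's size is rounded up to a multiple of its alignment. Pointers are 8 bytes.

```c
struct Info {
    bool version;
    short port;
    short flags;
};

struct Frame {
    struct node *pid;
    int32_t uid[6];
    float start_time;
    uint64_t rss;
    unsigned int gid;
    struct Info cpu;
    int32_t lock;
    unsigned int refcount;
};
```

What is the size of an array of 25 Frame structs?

Info: 0..1  version  (1B, 1-aligned); 1..2  -- padding (1B); 2..4  port  (2B, 2-aligned); 4..6  flags  (2B, 2-aligned); sizeof = 6, alignof = 2
0..8  pid  (8B, 8-aligned)
8..32  uid  (24B, 4-aligned)
32..36  start_time  (4B, 4-aligned)
36..40  -- padding (4B)
40..48  rss  (8B, 8-aligned)
48..52  gid  (4B, 4-aligned)
52..58  cpu  (6B, 2-aligned)
58..60  -- padding (2B)
60..64  lock  (4B, 4-aligned)
64..68  refcount  (4B, 4-aligned)
68..72  -- tail padding (4B)
sizeof = 72, alignof = 8
array of 25: 25 × 72 = 1800

1800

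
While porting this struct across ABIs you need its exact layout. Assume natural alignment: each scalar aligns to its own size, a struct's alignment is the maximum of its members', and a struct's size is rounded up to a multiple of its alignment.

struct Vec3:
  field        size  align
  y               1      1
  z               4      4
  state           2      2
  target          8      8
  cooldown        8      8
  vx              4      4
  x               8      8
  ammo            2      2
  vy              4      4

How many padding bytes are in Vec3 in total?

0..1  y  (1B, 1-aligned)
1..4  -- padding (3B)
4..8  z  (4B, 4-aligned)
8..10  state  (2B, 2-aligned)
10..16  -- padding (6B)
16..24  target  (8B, 8-aligned)
24..32  cooldown  (8B, 8-aligned)
32..36  vx  (4B, 4-aligned)
36..40  -- padding (4B)
40..48  x  (8B, 8-aligned)
48..50  ammo  (2B, 2-aligned)
50..52  -- padding (2B)
52..56  vy  (4B, 4-aligned)
sizeof = 56, alignof = 8
data bytes 41, size 56 → padding 15

15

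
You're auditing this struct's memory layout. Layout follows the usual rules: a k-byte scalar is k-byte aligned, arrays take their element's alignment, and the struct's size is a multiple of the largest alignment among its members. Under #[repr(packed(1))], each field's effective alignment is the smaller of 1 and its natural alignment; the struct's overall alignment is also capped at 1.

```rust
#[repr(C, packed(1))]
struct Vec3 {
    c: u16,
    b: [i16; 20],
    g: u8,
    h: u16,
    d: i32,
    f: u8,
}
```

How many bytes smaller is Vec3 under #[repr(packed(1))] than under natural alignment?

6

natural layout:
  c at 0 (size 2, align 2) → ends 2
  b at 2 (size 40, align 2) → ends 42
  g at 42 (size 1, align 1) → ends 43
  pad 1 to align 2 for h
  h at 44 (size 2, align 2) → ends 46
  pad 2 to align 4 for d
  d at 48 (size 4, align 4) → ends 52
  f at 52 (size 1, align 1) → ends 53
  tail pad 3 to reach multiple of 4
  total 56 bytes, alignment 4
packed(1) layout:
  c at 0 (size 2, align 1) → ends 2
  b at 2 (size 40, align 1) → ends 42
  g at 42 (size 1, align 1) → ends 43
  h at 43 (size 2, align 1) → ends 45
  d at 45 (size 4, align 1) → ends 49
  f at 49 (size 1, align 1) → ends 50
  total 50 bytes, alignment 1
56 − 50 = 6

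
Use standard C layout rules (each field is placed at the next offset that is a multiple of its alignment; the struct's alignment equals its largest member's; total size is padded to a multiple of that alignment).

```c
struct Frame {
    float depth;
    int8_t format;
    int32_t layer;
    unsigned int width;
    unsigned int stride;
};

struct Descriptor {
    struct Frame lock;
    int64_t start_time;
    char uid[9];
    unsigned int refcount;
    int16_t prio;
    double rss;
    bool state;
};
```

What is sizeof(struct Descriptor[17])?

1224

Frame: 0..4  depth  (4B, 4-aligned); 4..5  format  (1B, 1-aligned); 5..8  -- padding (3B); 8..12  layer  (4B, 4-aligned); 12..16  width  (4B, 4-aligned); 16..20  stride  (4B, 4-aligned); sizeof = 20, alignof = 4
0..20  lock  (20B, 4-aligned)
20..24  -- padding (4B)
24..32  start_time  (8B, 8-aligned)
32..41  uid  (9B, 1-aligned)
41..44  -- padding (3B)
44..48  refcount  (4B, 4-aligned)
48..50  prio  (2B, 2-aligned)
50..56  -- padding (6B)
56..64  rss  (8B, 8-aligned)
64..65  state  (1B, 1-aligned)
65..72  -- tail padding (7B)
sizeof = 72, alignof = 8
array of 17: 17 × 72 = 1224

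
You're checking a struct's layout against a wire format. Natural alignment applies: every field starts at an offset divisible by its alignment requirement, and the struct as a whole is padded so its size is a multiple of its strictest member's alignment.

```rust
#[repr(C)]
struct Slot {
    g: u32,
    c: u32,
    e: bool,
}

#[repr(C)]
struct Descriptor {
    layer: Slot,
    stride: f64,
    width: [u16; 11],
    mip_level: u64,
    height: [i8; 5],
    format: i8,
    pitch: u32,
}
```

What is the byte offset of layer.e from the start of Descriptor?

8

Slot: 0..4  g  (4B, 4-aligned); 4..8  c  (4B, 4-aligned); 8..9  e  (1B, 1-aligned); 9..12  -- tail padding (3B); sizeof = 12, alignof = 4
0..12  layer  (12B, 4-aligned)
within Slot: e at 8
0 + 8 = 8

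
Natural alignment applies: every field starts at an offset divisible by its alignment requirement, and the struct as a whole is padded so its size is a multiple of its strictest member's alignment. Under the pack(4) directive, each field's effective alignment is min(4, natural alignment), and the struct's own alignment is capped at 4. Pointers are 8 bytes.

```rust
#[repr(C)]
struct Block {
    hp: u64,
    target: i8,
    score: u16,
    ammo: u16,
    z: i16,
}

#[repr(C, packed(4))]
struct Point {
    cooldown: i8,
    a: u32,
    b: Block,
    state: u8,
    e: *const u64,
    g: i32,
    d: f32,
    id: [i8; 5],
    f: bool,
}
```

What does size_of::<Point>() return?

Block: hp at 0 (size 8, align 8) → ends 8; target at 8 (size 1, align 1) → ends 9; pad 1 to align 2 for score; score at 10 (size 2, align 2) → ends 12; ammo at 12 (size 2, align 2) → ends 14; z at 14 (size 2, align 2) → ends 16; total 16 bytes, alignment 8
cooldown at 0 (size 1, align 1) → ends 1
pad 3 to align 4 for a
a at 4 (size 4, align 4) → ends 8
b at 8 (size 16, align 4) → ends 24
state at 24 (size 1, align 1) → ends 25
pad 3 to align 4 for e
e at 28 (size 8, align 4) → ends 36
g at 36 (size 4, align 4) → ends 40
d at 40 (size 4, align 4) → ends 44
id at 44 (size 5, align 1) → ends 49
f at 49 (size 1, align 1) → ends 50
tail pad 2 to reach multiple of 4
total 52 bytes, alignment 4

52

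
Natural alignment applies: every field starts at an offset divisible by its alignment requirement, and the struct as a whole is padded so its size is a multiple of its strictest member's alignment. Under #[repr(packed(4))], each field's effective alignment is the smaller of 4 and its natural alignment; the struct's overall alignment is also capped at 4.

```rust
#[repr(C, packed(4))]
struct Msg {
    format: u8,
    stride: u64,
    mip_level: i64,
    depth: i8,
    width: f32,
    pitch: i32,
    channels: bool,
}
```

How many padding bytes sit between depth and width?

format at 0 (size 1, align 1) → ends 1
pad 3 to align 4 for stride
stride at 4 (size 8, align 4) → ends 12
mip_level at 12 (size 8, align 4) → ends 20
depth at 20 (size 1, align 1) → ends 21
pad 3 to align 4 for width
width at 24 (size 4, align 4) → ends 28

3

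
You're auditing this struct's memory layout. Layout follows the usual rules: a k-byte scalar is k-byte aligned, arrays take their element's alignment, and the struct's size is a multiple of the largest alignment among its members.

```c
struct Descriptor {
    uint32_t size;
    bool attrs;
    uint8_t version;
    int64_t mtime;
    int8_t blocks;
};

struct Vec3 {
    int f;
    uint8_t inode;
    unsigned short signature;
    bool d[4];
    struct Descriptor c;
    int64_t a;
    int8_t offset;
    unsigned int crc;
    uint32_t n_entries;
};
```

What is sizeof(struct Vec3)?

Descriptor: @0: size [4B, align 4] → 4; @4: attrs [1B, align 1] → 5; @5: version [1B, align 1] → 6; +2 pad (align 8); @8: mtime [8B, align 8] → 16; @16: blocks [1B, align 1] → 17; +7 tail pad (align 8); size 24, align 8
@0: f [4B, align 4] → 4
@4: inode [1B, align 1] → 5
+1 pad (align 2)
@6: signature [2B, align 2] → 8
@8: d [4B, align 1] → 12
+4 pad (align 8)
@16: c [24B, align 8] → 40
@40: a [8B, align 8] → 48
@48: offset [1B, align 1] → 49
+3 pad (align 4)
@52: crc [4B, align 4] → 56
@56: n_entries [4B, align 4] → 60
+4 tail pad (align 8)
size 64, align 8

64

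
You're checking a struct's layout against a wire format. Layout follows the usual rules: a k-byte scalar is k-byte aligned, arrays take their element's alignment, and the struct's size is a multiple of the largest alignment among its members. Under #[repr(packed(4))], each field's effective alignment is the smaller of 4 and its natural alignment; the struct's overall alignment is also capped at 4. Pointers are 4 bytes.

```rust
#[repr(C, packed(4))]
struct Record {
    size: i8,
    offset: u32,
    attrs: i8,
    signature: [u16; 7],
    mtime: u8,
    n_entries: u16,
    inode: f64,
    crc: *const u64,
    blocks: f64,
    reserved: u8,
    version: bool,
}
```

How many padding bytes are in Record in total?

7

size at 0 (size 1, align 1) → ends 1
pad 3 to align 4 for offset
offset at 4 (size 4, align 4) → ends 8
attrs at 8 (size 1, align 1) → ends 9
pad 1 to align 2 for signature
signature at 10 (size 14, align 2) → ends 24
mtime at 24 (size 1, align 1) → ends 25
pad 1 to align 2 for n_entries
n_entries at 26 (size 2, align 2) → ends 28
inode at 28 (size 8, align 4) → ends 36
crc at 36 (size 4, align 4) → ends 40
blocks at 40 (size 8, align 4) → ends 48
reserved at 48 (size 1, align 1) → ends 49
version at 49 (size 1, align 1) → ends 50
tail pad 2 to reach multiple of 4
total 52 bytes, alignment 4
data bytes 45, size 52 → padding 7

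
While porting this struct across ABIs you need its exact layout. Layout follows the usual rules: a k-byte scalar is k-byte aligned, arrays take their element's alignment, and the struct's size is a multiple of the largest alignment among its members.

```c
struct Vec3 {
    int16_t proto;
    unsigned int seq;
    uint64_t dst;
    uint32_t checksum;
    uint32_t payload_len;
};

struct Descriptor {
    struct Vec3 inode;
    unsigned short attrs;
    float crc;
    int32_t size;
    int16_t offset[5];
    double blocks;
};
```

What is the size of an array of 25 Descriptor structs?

1400

Vec3: proto at 0 (size 2, align 2) → ends 2; pad 2 to align 4 for seq; seq at 4 (size 4, align 4) → ends 8; dst at 8 (size 8, align 8) → ends 16; checksum at 16 (size 4, align 4) → ends 20; payload_len at 20 (size 4, align 4) → ends 24; total 24 bytes, alignment 8
inode at 0 (size 24, align 8) → ends 24
attrs at 24 (size 2, align 2) → ends 26
pad 2 to align 4 for crc
crc at 28 (size 4, align 4) → ends 32
size at 32 (size 4, align 4) → ends 36
offset at 36 (size 10, align 2) → ends 46
pad 2 to align 8 for blocks
blocks at 48 (size 8, align 8) → ends 56
total 56 bytes, alignment 8
array of 25: 25 × 56 = 1400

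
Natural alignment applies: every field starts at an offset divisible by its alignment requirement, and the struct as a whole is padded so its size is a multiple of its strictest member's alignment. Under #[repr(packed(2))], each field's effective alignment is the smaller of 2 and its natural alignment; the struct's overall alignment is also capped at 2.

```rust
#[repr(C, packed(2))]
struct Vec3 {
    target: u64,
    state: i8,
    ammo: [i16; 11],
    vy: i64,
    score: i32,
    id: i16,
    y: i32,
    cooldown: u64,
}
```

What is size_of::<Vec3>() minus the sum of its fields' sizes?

@0: target [8B, align 2] → 8
@8: state [1B, align 1] → 9
+1 pad (align 2)
@10: ammo [22B, align 2] → 32
@32: vy [8B, align 2] → 40
@40: score [4B, align 2] → 44
@44: id [2B, align 2] → 46
@46: y [4B, align 2] → 50
@50: cooldown [8B, align 2] → 58
size 58, align 2
data bytes 57, size 58 → padding 1

1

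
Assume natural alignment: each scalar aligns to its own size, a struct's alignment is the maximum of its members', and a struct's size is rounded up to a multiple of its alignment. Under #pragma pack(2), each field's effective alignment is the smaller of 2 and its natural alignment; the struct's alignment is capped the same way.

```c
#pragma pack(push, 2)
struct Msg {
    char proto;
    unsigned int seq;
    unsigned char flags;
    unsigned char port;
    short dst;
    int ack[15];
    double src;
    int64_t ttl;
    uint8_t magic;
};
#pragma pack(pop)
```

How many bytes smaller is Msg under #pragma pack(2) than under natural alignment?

8

natural layout:
  @0: proto [1B, align 1] → 1
  +3 pad (align 4)
  @4: seq [4B, align 4] → 8
  @8: flags [1B, align 1] → 9
  @9: port [1B, align 1] → 10
  @10: dst [2B, align 2] → 12
  @12: ack [60B, align 4] → 72
  @72: src [8B, align 8] → 80
  @80: ttl [8B, align 8] → 88
  @88: magic [1B, align 1] → 89
  +7 tail pad (align 8)
  size 96, align 8
packed(2) layout:
  @0: proto [1B, align 1] → 1
  +1 pad (align 2)
  @2: seq [4B, align 2] → 6
  @6: flags [1B, align 1] → 7
  @7: port [1B, align 1] → 8
  @8: dst [2B, align 2] → 10
  @10: ack [60B, align 2] → 70
  @70: src [8B, align 2] → 78
  @78: ttl [8B, align 2] → 86
  @86: magic [1B, align 1] → 87
  +1 tail pad (align 2)
  size 88, align 2
96 − 88 = 8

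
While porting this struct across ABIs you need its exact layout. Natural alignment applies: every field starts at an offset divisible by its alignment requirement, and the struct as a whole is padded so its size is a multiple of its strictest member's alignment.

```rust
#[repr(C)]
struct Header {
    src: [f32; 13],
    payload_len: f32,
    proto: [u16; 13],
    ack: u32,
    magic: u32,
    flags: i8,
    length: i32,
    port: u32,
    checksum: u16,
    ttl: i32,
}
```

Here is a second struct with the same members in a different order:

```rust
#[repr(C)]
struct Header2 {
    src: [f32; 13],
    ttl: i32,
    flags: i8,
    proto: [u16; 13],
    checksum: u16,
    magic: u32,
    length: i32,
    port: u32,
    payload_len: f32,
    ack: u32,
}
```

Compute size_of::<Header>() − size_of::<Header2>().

0..52  src  (52B, 4-aligned)
52..56  payload_len  (4B, 4-aligned)
56..82  proto  (26B, 2-aligned)
82..84  -- padding (2B)
84..88  ack  (4B, 4-aligned)
88..92  magic  (4B, 4-aligned)
92..93  flags  (1B, 1-aligned)
93..96  -- padding (3B)
96..100  length  (4B, 4-aligned)
100..104  port  (4B, 4-aligned)
104..106  checksum  (2B, 2-aligned)
106..108  -- padding (2B)
108..112  ttl  (4B, 4-aligned)
sizeof = 112, alignof = 4
— Header2 —
0..52  src  (52B, 4-aligned)
52..56  ttl  (4B, 4-aligned)
56..57  flags  (1B, 1-aligned)
57..58  -- padding (1B)
58..84  proto  (26B, 2-aligned)
84..86  checksum  (2B, 2-aligned)
86..88  -- padding (2B)
88..92  magic  (4B, 4-aligned)
92..96  length  (4B, 4-aligned)
96..100  port  (4B, 4-aligned)
100..104  payload_len  (4B, 4-aligned)
104..108  ack  (4B, 4-aligned)
sizeof = 108, alignof = 4
112 − 108 = 4

4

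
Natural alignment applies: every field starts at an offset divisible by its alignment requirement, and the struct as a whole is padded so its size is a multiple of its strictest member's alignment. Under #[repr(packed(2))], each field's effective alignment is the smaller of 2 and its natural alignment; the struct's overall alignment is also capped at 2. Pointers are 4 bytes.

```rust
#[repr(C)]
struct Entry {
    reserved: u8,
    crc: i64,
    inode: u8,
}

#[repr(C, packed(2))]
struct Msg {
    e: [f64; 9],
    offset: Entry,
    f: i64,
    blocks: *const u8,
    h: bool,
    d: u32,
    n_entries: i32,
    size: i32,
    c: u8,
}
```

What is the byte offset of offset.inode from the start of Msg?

Entry: reserved at 0 (size 1, align 1) → ends 1; pad 7 to align 8 for crc; crc at 8 (size 8, align 8) → ends 16; inode at 16 (size 1, align 1) → ends 17; tail pad 7 to reach multiple of 8; total 24 bytes, alignment 8
e at 0 (size 72, align 2) → ends 72
offset at 72 (size 24, align 2) → ends 96
within Entry: inode at 16
72 + 16 = 88

88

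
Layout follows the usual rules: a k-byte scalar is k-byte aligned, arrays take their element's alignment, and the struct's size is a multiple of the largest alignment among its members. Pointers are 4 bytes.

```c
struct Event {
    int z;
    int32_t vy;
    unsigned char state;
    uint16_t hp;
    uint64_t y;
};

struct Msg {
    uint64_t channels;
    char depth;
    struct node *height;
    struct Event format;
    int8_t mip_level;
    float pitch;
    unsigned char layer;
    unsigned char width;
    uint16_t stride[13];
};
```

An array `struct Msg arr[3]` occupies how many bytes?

240

Event: 0..4  z  (4B, 4-aligned); 4..8  vy  (4B, 4-aligned); 8..9  state  (1B, 1-aligned); 9..10  -- padding (1B); 10..12  hp  (2B, 2-aligned); 12..16  -- padding (4B); 16..24  y  (8B, 8-aligned); sizeof = 24, alignof = 8
0..8  channels  (8B, 8-aligned)
8..9  depth  (1B, 1-aligned)
9..12  -- padding (3B)
12..16  height  (4B, 4-aligned)
16..40  format  (24B, 8-aligned)
40..41  mip_level  (1B, 1-aligned)
41..44  -- padding (3B)
44..48  pitch  (4B, 4-aligned)
48..49  layer  (1B, 1-aligned)
49..50  width  (1B, 1-aligned)
50..76  stride  (26B, 2-aligned)
76..80  -- tail padding (4B)
sizeof = 80, alignof = 8
array of 3: 3 × 80 = 240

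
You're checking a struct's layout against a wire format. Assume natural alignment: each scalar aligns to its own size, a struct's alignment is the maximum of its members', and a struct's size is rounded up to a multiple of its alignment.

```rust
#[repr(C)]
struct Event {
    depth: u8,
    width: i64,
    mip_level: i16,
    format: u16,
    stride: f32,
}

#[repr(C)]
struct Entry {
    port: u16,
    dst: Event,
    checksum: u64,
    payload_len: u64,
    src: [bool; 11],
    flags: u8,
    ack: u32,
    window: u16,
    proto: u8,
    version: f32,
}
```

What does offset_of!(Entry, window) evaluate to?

64

Event: @0: depth [1B, align 1] → 1; +7 pad (align 8); @8: width [8B, align 8] → 16; @16: mip_level [2B, align 2] → 18; @18: format [2B, align 2] → 20; @20: stride [4B, align 4] → 24; size 24, align 8
@0: port [2B, align 2] → 2
+6 pad (align 8)
@8: dst [24B, align 8] → 32
@32: checksum [8B, align 8] → 40
@40: payload_len [8B, align 8] → 48
@48: src [11B, align 1] → 59
@59: flags [1B, align 1] → 60
@60: ack [4B, align 4] → 64
@64: window [2B, align 2] → 66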